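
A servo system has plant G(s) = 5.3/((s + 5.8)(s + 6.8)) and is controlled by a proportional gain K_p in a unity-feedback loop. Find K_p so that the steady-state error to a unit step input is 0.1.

The loop is type 0, so e_ss(step) = 1/(1 + K_pos) with K_pos = K_p·G(0).
G(0) = 0.1344. Require 1/(1 + K_p·0.1344) = 0.1, so 1 + 0.1344·K_p = 10.
K_p = (10 − 1)/0.1344 = 67.

K_p = 67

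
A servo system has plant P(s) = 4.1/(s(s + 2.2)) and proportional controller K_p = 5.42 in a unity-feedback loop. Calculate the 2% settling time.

T_s ≈ 3.64 s

From 1 + K_pP(s) = 0: s² + 2.2s + 22.22 = 0 ⇒ ω_n = 4.714, ζ = 0.2333.
2% settling time T_s ≈ 4/(ζω_n) = 4/1.1 = 3.64 s.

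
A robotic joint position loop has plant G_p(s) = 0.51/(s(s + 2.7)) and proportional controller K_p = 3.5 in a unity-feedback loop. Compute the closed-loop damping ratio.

The closed-loop denominator is s(s+2.7) + 3.5·0.51 = s² + 2.7s + 1.785.
Matching s² + 2ζω_n s + ω_n²: ω_n = √1.785 = 1.336 rad/s and 2ζω_n = 2.7, so ζ = 2.7/(2·1.336) = 1.01.

ζ = 1.01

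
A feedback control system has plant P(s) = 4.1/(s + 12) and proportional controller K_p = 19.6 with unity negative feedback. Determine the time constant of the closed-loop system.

Closed-loop transfer function: T(s) = K_p·P(s)/(1 + K_p·P(s)) = 80.36/(s + 12 + 80.36) = 80.36/(s + 92.36).
Time constant τ = 1/92.36 = 0.0108 s.

τ = 0.0108 s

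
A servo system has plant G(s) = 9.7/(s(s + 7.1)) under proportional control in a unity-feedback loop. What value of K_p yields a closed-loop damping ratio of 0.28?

Closed-loop characteristic equation: s² + 7.1s + K_p·9.7 = 0.
So ω_n = √(9.7K_p) and 2ζω_n = 7.1, giving ζ = 7.1/(2√(9.7K_p)).
Setting ζ = 0.28: √(9.7K_p) = 7.1/(2·0.28) = 12.68, so K_p = 160.7/9.7 = 16.6.

K_p = 16.6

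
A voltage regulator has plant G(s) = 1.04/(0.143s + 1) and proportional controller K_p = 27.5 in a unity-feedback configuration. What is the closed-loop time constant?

τ = 0.00483 s

Closed loop: T(s) = K_p·G/(1+K_p·G) = 28.6/(0.143s + 1 + 28.6), with pole at s = −(1 + 28.6)/0.143 = −207.
Closed-loop time constant τ = 1/207 = 0.00483 s.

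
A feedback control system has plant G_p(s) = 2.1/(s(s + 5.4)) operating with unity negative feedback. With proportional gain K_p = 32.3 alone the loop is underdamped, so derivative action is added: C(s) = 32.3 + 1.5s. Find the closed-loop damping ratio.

Forward path: (32.3 + 1.5s)·2.1/(s(s+5.4)). The closed-loop characteristic equation is s² + (5.4 + 2.1·1.5)s + 2.1·32.3 = 0.
That is s² + 8.55s + 67.83 = 0, so ω_n = 8.236 rad/s and ζ = 8.55/(2·8.236) = 0.5191.

ζ = 0.519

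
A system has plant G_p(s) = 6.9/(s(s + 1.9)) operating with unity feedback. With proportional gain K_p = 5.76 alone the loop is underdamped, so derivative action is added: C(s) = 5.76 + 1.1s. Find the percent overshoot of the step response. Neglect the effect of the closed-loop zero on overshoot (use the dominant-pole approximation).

Forward path: (5.76 + 1.1s)·6.9/(s(s+1.9)). The closed-loop characteristic equation is s² + (1.9 + 6.9·1.1)s + 6.9·5.76 = 0.
That is s² + 9.49s + 39.74 = 0, so ω_n = 6.304 rad/s and ζ = 9.49/(2·6.304) = 0.7527.
%OS = 100·exp(−πζ/√(1−ζ²)) = 2.76%.

2.76%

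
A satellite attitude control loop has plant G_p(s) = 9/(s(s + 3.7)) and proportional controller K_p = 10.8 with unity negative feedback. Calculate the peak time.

From 1 + K_pG_p(s) = 0: s² + 3.7s + 97.2 = 0 ⇒ ω_n = 9.859, ζ = 0.1876.
Damped frequency ω_d = ω_n√(1−ζ²) = 9.684 rad/s, so peak time T_p = π/ω_d = 0.324 s.

T_p = 0.324 s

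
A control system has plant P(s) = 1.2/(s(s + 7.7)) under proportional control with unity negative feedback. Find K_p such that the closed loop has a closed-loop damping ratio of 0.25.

Closed-loop characteristic equation: s² + 7.7s + K_p·1.2 = 0.
So ω_n = √(1.2K_p) and 2ζω_n = 7.7, giving ζ = 7.7/(2√(1.2K_p)).
Setting ζ = 0.25: √(1.2K_p) = 7.7/(2·0.25) = 15.4, so K_p = 237.2/1.2 = 198.

K_p = 198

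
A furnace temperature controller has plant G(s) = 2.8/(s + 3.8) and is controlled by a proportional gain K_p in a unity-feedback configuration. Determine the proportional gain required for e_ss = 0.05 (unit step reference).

For a type-0 loop with proportional control, e_ss = 1/(1 + K_p·G(0)).
G(0) = 0.7368. Require 1/(1 + K_p·0.7368) = 0.05, so 1 + 0.7368·K_p = 20.
K_p = (20 − 1)/0.7368 = 25.8.

K_p = 25.8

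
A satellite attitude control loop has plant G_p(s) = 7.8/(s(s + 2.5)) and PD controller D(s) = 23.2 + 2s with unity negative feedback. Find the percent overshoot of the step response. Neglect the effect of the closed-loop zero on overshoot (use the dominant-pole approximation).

5.75%

Forward path: (23.2 + 2s)·7.8/(s(s+2.5)). The closed-loop characteristic equation is s² + (2.5 + 7.8·2)s + 7.8·23.2 = 0.
That is s² + 18.1s + 181 = 0, so ω_n = 13.45 rad/s and ζ = 18.1/(2·13.45) = 0.6728.
%OS = 100·exp(−πζ/√(1−ζ²)) = 5.75%.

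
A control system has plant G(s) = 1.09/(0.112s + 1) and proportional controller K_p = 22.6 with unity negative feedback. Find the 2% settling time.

T_s ≈ 0.0175 s

Closed loop: T(s) = K_p·G/(1+K_p·G) = 24.63/(0.112s + 1 + 24.63), with pole at s = −(1 + 24.63)/0.112 = −228.9.
τ = 1/228.9 = 0.004369 s, so 2% settling time ≈ 4τ = 0.0175 s.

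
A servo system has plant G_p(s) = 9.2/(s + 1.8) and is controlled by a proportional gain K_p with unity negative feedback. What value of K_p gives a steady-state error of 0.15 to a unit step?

The loop is type 0, so e_ss(step) = 1/(1 + K_pos) with K_pos = K_p·G_p(0).
G_p(0) = 5.111. Require 1/(1 + K_p·5.111) = 0.15, so 1 + 5.111·K_p = 6.667.
K_p = (6.667 − 1)/5.111 = 1.11.

K_p = 1.11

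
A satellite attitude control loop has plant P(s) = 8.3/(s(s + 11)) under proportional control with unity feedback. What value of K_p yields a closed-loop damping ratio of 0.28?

Closed-loop characteristic equation: s² + 11s + K_p·8.3 = 0.
So ω_n = √(8.3K_p) and 2ζω_n = 11, giving ζ = 11/(2√(8.3K_p)).
Setting ζ = 0.28: √(8.3K_p) = 11/(2·0.28) = 19.64, so K_p = 385.8/8.3 = 46.5.

K_p = 46.5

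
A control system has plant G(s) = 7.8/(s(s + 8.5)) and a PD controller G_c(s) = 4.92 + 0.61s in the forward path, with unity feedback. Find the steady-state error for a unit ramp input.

The loop has one pole at the origin (type 1). Velocity error constant K_v = lim_{s→0} s·G_c(s)G(s) = 4.92·7.8/8.5 = 4.515.
Steady-state error to a unit ramp: e_ss = 1/K_v = 0.221.

0.221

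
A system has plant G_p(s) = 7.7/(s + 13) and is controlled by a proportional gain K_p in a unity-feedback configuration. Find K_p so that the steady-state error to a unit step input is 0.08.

K_p = 19.4

For a type-0 loop with proportional control, e_ss = 1/(1 + K_p·G_p(0)).
G_p(0) = 0.5923. Require 1/(1 + K_p·0.5923) = 0.08, so 1 + 0.5923·K_p = 12.5.
K_p = (12.5 − 1)/0.5923 = 19.4.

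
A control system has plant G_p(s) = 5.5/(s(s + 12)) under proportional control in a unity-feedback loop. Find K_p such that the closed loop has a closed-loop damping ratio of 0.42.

Closed-loop characteristic equation: s² + 12s + K_p·5.5 = 0.
So ω_n = √(5.5K_p) and 2ζω_n = 12, giving ζ = 12/(2√(5.5K_p)).
Setting ζ = 0.42: √(5.5K_p) = 12/(2·0.42) = 14.29, so K_p = 204.1/5.5 = 37.1.

K_p = 37.1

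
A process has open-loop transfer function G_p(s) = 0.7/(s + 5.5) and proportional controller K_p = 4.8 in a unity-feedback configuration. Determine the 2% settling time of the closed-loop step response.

T_s ≈ 0.451 s

Closed-loop transfer function: T(s) = K_p·G_p(s)/(1 + K_p·G_p(s)) = 3.36/(s + 5.5 + 3.36) = 3.36/(s + 8.86).
Time constant τ = 1/8.86 = 0.1129 s, so the 2% settling time is about 4τ = 0.451 s.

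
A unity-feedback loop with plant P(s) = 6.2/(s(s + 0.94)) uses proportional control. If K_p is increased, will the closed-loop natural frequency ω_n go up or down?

increase

ω_n = √(6.2·K_p), which grows with K_p.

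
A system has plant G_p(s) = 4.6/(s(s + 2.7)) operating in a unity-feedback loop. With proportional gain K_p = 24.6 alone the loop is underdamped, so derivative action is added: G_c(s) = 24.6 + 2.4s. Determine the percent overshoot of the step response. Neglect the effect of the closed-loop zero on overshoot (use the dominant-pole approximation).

7.01%

Forward path: (24.6 + 2.4s)·4.6/(s(s+2.7)). The closed-loop characteristic equation is s² + (2.7 + 4.6·2.4)s + 4.6·24.6 = 0.
That is s² + 13.74s + 113.2 = 0, so ω_n = 10.64 rad/s and ζ = 13.74/(2·10.64) = 0.6458.
%OS = 100·exp(−πζ/√(1−ζ²)) = 7.01%.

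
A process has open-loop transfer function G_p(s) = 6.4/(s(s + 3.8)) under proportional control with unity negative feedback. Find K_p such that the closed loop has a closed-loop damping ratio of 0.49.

Closed-loop characteristic equation: s² + 3.8s + K_p·6.4 = 0.
So ω_n = √(6.4K_p) and 2ζω_n = 3.8, giving ζ = 3.8/(2√(6.4K_p)).
Setting ζ = 0.49: √(6.4K_p) = 3.8/(2·0.49) = 3.878, so K_p = 15.04/6.4 = 2.35.

K_p = 2.35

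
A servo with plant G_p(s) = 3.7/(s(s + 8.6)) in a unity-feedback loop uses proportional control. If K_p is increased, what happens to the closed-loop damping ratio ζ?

ζ = 8.6/(2√(3.7K_p)); increasing K_p raises the denominator, so ζ falls.

decrease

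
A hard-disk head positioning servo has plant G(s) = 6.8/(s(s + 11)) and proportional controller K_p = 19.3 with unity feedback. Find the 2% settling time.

T_s ≈ 0.727 s

Closed-loop characteristic equation: s² + 11s + 131.2 = 0, so ω_n = 11.46 rad/s and ζ = 11/(2·11.46) = 0.4801.
2% settling time T_s ≈ 4/(ζω_n) = 4/5.5 = 0.727 s.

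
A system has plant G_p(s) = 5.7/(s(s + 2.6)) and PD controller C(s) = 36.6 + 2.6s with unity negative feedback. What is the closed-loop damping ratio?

ζ = 0.603

Forward path: (36.6 + 2.6s)·5.7/(s(s+2.6)). The closed-loop characteristic equation is s² + (2.6 + 5.7·2.6)s + 5.7·36.6 = 0.
That is s² + 17.42s + 208.6 = 0, so ω_n = 14.44 rad/s and ζ = 17.42/(2·14.44) = 0.603.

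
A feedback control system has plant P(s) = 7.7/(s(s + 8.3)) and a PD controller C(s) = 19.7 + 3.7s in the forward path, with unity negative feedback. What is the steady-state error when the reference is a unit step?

0

The open loop C(s)P(s) has a pole at the origin (type 1), so the static position error constant is infinite and e_ss = 1/(1+∞) = 0.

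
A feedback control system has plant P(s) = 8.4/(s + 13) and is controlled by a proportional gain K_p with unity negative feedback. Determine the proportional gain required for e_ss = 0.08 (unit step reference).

The loop is type 0, so e_ss(step) = 1/(1 + K_pos) with K_pos = K_p·P(0).
P(0) = 0.6462. Require 1/(1 + K_p·0.6462) = 0.08, so 1 + 0.6462·K_p = 12.5.
K_p = (12.5 − 1)/0.6462 = 17.8.

K_p = 17.8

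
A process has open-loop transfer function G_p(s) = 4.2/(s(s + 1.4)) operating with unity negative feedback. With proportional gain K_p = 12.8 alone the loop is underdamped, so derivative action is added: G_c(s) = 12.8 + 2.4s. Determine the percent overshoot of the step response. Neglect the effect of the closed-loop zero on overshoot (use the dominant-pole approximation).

1.92%

Forward path: (12.8 + 2.4s)·4.2/(s(s+1.4)). The closed-loop characteristic equation is s² + (1.4 + 4.2·2.4)s + 4.2·12.8 = 0.
That is s² + 11.48s + 53.76 = 0, so ω_n = 7.332 rad/s and ζ = 11.48/(2·7.332) = 0.7829.
%OS = 100·exp(−πζ/√(1−ζ²)) = 1.92%.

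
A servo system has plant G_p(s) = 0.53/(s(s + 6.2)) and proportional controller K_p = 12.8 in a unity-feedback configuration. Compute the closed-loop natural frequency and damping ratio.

The closed-loop denominator is s(s+6.2) + 12.8·0.53 = s² + 6.2s + 6.784.
So ω_n² = 6.784 ⇒ ω_n = 2.605 rad/s, and ζ = 6.2/(2ω_n) = 1.19.

ω_n = 2.6 rad/s, ζ = 1.19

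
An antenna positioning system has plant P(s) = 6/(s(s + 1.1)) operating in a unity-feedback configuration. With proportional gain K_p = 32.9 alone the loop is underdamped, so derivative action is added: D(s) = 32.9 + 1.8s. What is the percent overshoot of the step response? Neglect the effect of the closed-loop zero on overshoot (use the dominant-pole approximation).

Forward path: (32.9 + 1.8s)·6/(s(s+1.1)). The closed-loop characteristic equation is s² + (1.1 + 6·1.8)s + 6·32.9 = 0.
That is s² + 11.9s + 197.4 = 0, so ω_n = 14.05 rad/s and ζ = 11.9/(2·14.05) = 0.4235.
%OS = 100·exp(−πζ/√(1−ζ²)) = 23%.

23%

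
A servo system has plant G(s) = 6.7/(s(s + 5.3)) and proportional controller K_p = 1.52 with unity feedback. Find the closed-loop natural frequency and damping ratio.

ω_n = 3.19 rad/s, ζ = 0.83

The closed-loop denominator is s(s+5.3) + 1.52·6.7 = s² + 5.3s + 10.18.
So ω_n² = 10.18 ⇒ ω_n = 3.191 rad/s, and ζ = 5.3/(2ω_n) = 0.83.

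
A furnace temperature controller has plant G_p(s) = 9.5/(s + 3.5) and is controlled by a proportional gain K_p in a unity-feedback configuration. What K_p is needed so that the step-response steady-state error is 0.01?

K_p = 36.5

For a type-0 loop with proportional control, e_ss = 1/(1 + K_p·G_p(0)).
G_p(0) = 2.714. Require 1/(1 + K_p·2.714) = 0.01, so 1 + 2.714·K_p = 100.
K_p = (100 − 1)/2.714 = 36.5.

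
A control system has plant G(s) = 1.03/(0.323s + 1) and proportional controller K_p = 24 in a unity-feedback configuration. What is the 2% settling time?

Closed loop: T(s) = K_p·G/(1+K_p·G) = 24.72/(0.323s + 1 + 24.72), with pole at s = −(1 + 24.72)/0.323 = −79.63.
τ = 1/79.63 = 0.01256 s, so 2% settling time ≈ 4τ = 0.0502 s.

T_s ≈ 0.0502 s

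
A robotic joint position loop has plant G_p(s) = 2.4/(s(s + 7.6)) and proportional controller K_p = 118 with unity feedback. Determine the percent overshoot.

Closed-loop characteristic equation: s² + 7.6s + 283.2 = 0, so ω_n = 16.83 rad/s and ζ = 7.6/(2·16.83) = 0.2258.
%OS = 100·exp(−πζ/√(1−ζ²)) = 100·exp(−π·0.2258/√0.949) = 48.3%.

48.3%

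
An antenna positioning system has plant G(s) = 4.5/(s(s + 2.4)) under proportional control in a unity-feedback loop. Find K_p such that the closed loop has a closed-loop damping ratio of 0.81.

Closed-loop characteristic equation: s² + 2.4s + K_p·4.5 = 0.
So ω_n = √(4.5K_p) and 2ζω_n = 2.4, giving ζ = 2.4/(2√(4.5K_p)).
Setting ζ = 0.81: √(4.5K_p) = 2.4/(2·0.81) = 1.481, so K_p = 2.195/4.5 = 0.488.

K_p = 0.488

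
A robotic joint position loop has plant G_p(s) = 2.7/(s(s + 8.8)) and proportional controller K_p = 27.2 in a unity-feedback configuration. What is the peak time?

T_p = 0.427 s

From 1 + K_pG_p(s) = 0: s² + 8.8s + 73.44 = 0 ⇒ ω_n = 8.57, ζ = 0.5134.
Damped frequency ω_d = ω_n√(1−ζ²) = 7.354 rad/s, so peak time T_p = π/ω_d = 0.427 s.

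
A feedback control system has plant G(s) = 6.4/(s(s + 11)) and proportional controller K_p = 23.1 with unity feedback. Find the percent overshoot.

20.3%

From 1 + K_pG(s) = 0: s² + 11s + 147.8 = 0 ⇒ ω_n = 12.16, ζ = 0.4523.
%OS = 100·exp(−πζ/√(1−ζ²)) = 100·exp(−π·0.4523/√0.7954) = 20.3%.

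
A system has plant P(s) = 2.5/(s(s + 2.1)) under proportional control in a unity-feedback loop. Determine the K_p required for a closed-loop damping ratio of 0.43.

Closed-loop characteristic equation: s² + 2.1s + K_p·2.5 = 0.
So ω_n = √(2.5K_p) and 2ζω_n = 2.1, giving ζ = 2.1/(2√(2.5K_p)).
Setting ζ = 0.43: √(2.5K_p) = 2.1/(2·0.43) = 2.442, so K_p = 5.963/2.5 = 2.39.

K_p = 2.39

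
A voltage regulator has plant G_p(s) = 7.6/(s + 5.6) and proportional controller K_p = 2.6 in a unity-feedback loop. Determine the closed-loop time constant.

τ = 0.0394 s

Closed-loop transfer function: T(s) = K_p·G_p(s)/(1 + K_p·G_p(s)) = 19.76/(s + 5.6 + 19.76) = 19.76/(s + 25.36).
Time constant τ = 1/25.36 = 0.0394 s.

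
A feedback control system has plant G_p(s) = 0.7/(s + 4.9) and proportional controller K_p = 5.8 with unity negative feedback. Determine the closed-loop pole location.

s = -8.96

Closed-loop transfer function: T(s) = K_p·G_p(s)/(1 + K_p·G_p(s)) = 4.06/(s + 4.9 + 4.06) = 4.06/(s + 8.96).
The closed-loop pole is at s = −8.96.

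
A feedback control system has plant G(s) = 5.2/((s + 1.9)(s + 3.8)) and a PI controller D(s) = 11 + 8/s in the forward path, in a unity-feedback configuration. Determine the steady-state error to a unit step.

The open loop D(s)G(s) has a pole at the origin (type 1), so the static position error constant is infinite and e_ss = 1/(1+∞) = 0.

0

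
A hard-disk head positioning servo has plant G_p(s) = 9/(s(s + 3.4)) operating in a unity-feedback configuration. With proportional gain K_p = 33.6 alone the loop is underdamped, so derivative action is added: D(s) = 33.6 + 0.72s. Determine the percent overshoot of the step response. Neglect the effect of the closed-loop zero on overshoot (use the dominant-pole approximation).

39.4%

Forward path: (33.6 + 0.72s)·9/(s(s+3.4)). The closed-loop characteristic equation is s² + (3.4 + 9·0.72)s + 9·33.6 = 0.
That is s² + 9.88s + 302.4 = 0, so ω_n = 17.39 rad/s and ζ = 9.88/(2·17.39) = 0.2841.
%OS = 100·exp(−πζ/√(1−ζ²)) = 39.4%.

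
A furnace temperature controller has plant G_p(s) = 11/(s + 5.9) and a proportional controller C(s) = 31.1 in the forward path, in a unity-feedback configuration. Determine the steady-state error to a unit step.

The loop is type 0. Static position error constant K_pos = C(0)·G_p(0) = 31.1·1.864 = 57.98.
Steady-state error to a unit step: e_ss = 1/(1+K_pos) = 1/58.98 = 0.017.

0.017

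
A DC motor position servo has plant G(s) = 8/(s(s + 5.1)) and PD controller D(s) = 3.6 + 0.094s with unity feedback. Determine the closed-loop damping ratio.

ζ = 0.545

Forward path: (3.6 + 0.094s)·8/(s(s+5.1)). The closed-loop characteristic equation is s² + (5.1 + 8·0.094)s + 8·3.6 = 0.
That is s² + 5.852s + 28.8 = 0, so ω_n = 5.367 rad/s and ζ = 5.852/(2·5.367) = 0.5452.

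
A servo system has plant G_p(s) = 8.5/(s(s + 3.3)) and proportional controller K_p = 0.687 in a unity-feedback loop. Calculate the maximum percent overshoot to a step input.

Closed-loop characteristic equation: s² + 3.3s + 5.84 = 0, so ω_n = 2.417 rad/s and ζ = 3.3/(2·2.417) = 0.6828.
%OS = 100·exp(−πζ/√(1−ζ²)) = 100·exp(−π·0.6828/√0.5338) = 5.31%.

5.31%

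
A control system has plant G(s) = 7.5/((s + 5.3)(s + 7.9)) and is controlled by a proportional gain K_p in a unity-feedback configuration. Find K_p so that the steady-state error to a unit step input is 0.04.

The loop is type 0, so e_ss(step) = 1/(1 + K_pos) with K_pos = K_p·G(0).
G(0) = 0.1791. Require 1/(1 + K_p·0.1791) = 0.04, so 1 + 0.1791·K_p = 25.
K_p = (25 − 1)/0.1791 = 134.

K_p = 134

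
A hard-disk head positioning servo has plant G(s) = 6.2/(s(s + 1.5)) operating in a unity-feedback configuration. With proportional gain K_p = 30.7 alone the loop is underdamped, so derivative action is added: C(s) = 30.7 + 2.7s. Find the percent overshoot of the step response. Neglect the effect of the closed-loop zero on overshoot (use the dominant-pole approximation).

6.28%

Forward path: (30.7 + 2.7s)·6.2/(s(s+1.5)). The closed-loop characteristic equation is s² + (1.5 + 6.2·2.7)s + 6.2·30.7 = 0.
That is s² + 18.24s + 190.3 = 0, so ω_n = 13.8 rad/s and ζ = 18.24/(2·13.8) = 0.661.
%OS = 100·exp(−πζ/√(1−ζ²)) = 6.28%.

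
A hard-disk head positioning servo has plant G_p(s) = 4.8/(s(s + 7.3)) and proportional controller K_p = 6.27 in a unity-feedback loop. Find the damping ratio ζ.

ζ = 0.665

The closed-loop denominator is s(s+7.3) + 6.27·4.8 = s² + 7.3s + 30.1.
Matching s² + 2ζω_n s + ω_n²: ω_n = √30.1 = 5.486 rad/s and 2ζω_n = 7.3, so ζ = 7.3/(2·5.486) = 0.665.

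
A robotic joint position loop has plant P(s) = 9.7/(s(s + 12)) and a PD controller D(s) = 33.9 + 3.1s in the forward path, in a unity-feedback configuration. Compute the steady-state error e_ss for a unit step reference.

The open loop D(s)P(s) has a pole at the origin (type 1), so the static position error constant is infinite and e_ss = 1/(1+∞) = 0.

0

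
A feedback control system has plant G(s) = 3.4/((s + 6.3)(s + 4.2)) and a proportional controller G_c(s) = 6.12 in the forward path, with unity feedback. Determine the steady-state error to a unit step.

The loop is type 0. Static position error constant K_pos = G_c(0)·G(0) = 6.12·0.1285 = 0.7864.
Steady-state error to a unit step: e_ss = 1/(1+K_pos) = 1/1.786 = 0.56.

0.56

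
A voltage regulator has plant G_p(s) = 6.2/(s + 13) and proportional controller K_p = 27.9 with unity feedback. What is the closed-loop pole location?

Closed-loop transfer function: T(s) = K_p·G_p(s)/(1 + K_p·G_p(s)) = 173/(s + 13 + 173) = 173/(s + 186).
The closed-loop pole is at s = −186.

s = -186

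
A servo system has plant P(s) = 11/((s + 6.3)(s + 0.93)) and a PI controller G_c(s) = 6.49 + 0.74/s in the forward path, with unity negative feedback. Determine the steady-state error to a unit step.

0

The open loop G_c(s)P(s) has a pole at the origin (type 1), so the static position error constant is infinite and e_ss = 1/(1+∞) = 0.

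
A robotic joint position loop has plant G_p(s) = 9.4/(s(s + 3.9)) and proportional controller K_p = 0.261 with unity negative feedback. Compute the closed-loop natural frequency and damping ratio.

ω_n = 1.57 rad/s, ζ = 1.24

With unity feedback the closed-loop characteristic equation is s² + 3.9s + 0.261·9.4 = s² + 3.9s + 2.453 = 0.
Matching s² + 2ζω_n s + ω_n²: ω_n = √2.453 = 1.566 rad/s and 2ζω_n = 3.9, so ζ = 3.9/(2·1.566) = 1.24.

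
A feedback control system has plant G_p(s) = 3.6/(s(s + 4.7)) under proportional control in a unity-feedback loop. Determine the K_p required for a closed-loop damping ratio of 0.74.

Closed-loop characteristic equation: s² + 4.7s + K_p·3.6 = 0.
So ω_n = √(3.6K_p) and 2ζω_n = 4.7, giving ζ = 4.7/(2√(3.6K_p)).
Setting ζ = 0.74: √(3.6K_p) = 4.7/(2·0.74) = 3.176, so K_p = 10.08/3.6 = 2.8.

K_p = 2.8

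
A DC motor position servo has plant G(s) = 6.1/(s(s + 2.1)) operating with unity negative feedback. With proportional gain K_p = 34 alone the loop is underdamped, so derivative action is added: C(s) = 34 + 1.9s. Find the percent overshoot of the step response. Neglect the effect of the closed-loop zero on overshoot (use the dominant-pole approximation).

Forward path: (34 + 1.9s)·6.1/(s(s+2.1)). The closed-loop characteristic equation is s² + (2.1 + 6.1·1.9)s + 6.1·34 = 0.
That is s² + 13.69s + 207.4 = 0, so ω_n = 14.4 rad/s and ζ = 13.69/(2·14.4) = 0.4753.
%OS = 100·exp(−πζ/√(1−ζ²)) = 18.3%.

18.3%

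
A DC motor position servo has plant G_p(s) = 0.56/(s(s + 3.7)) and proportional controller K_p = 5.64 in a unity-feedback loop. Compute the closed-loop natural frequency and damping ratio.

1 + K_p·G_p(s) = 0 gives s² + 3.7s + 3.158 = 0.
Matching s² + 2ζω_n s + ω_n²: ω_n = √3.158 = 1.777 rad/s and 2ζω_n = 3.7, so ζ = 3.7/(2·1.777) = 1.04.

ω_n = 1.78 rad/s, ζ = 1.04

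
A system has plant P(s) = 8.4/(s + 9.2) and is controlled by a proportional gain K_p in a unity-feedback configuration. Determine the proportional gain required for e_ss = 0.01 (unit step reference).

K_p = 108

Steady-state error for a unit step on this type-0 loop is 1/(1 + K_p·P(0)).
P(0) = 0.913. Require 1/(1 + K_p·0.913) = 0.01, so 1 + 0.913·K_p = 100.
K_p = (100 − 1)/0.913 = 108.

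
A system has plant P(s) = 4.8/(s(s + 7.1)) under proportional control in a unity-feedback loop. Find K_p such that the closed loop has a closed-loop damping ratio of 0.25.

Closed-loop characteristic equation: s² + 7.1s + K_p·4.8 = 0.
So ω_n = √(4.8K_p) and 2ζω_n = 7.1, giving ζ = 7.1/(2√(4.8K_p)).
Setting ζ = 0.25: √(4.8K_p) = 7.1/(2·0.25) = 14.2, so K_p = 201.6/4.8 = 42.

K_p = 42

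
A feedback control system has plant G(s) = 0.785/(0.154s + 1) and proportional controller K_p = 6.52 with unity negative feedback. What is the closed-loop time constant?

Closed loop: T(s) = K_p·G/(1+K_p·G) = 5.118/(0.154s + 1 + 5.118), with pole at s = −(1 + 5.118)/0.154 = −39.73.
Closed-loop time constant τ = 1/39.73 = 0.0252 s.

τ = 0.0252 s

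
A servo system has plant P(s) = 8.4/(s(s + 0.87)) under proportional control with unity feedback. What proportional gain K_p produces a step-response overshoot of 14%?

From %OS = 100·exp(−πζ/√(1−ζ²)) = 14%, ζ = −ln(0.14)/√(π²+ln²(0.14)) = 0.5305.
Characteristic equation s² + 0.87s + 8.4K_p = 0 gives ζ = 0.87/(2√(8.4K_p)).
Setting ζ = 0.5305: √(8.4K_p) = 0.87/(2·0.5305) = 0.82, so K_p = 0.6724/8.4 = 0.08.

K_p = 0.08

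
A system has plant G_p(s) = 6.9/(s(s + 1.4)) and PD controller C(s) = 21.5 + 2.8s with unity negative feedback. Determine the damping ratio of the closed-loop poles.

ζ = 0.851

Forward path: (21.5 + 2.8s)·6.9/(s(s+1.4)). The closed-loop characteristic equation is s² + (1.4 + 6.9·2.8)s + 6.9·21.5 = 0.
That is s² + 20.72s + 148.3 = 0, so ω_n = 12.18 rad/s and ζ = 20.72/(2·12.18) = 0.8506.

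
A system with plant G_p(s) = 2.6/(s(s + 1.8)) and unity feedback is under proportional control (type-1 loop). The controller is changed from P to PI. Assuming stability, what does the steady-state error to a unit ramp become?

0

The integrator raises the loop to type 2, so K_v → ∞ and e_ss to a ramp is zero.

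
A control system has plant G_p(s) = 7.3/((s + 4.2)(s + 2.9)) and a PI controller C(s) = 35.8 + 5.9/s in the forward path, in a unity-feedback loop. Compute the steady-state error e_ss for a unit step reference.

The open loop C(s)G_p(s) has a pole at the origin (type 1), so the static position error constant is infinite and e_ss = 1/(1+∞) = 0.

0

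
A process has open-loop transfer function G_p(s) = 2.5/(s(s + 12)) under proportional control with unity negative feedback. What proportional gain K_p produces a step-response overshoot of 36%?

From %OS = 100·exp(−πζ/√(1−ζ²)) = 36%, ζ = −ln(0.36)/√(π²+ln²(0.36)) = 0.3093.
Characteristic equation s² + 12s + 2.5K_p = 0 gives ζ = 12/(2√(2.5K_p)).
Setting ζ = 0.3093: √(2.5K_p) = 12/(2·0.3093) = 19.4, so K_p = 376.4/2.5 = 151.

K_p = 151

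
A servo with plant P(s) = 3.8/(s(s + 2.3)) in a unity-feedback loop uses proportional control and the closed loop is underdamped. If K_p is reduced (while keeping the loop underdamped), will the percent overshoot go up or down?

decrease

ζ = 2.3/(2√(3.8K_p)) rises as K_p falls; higher damping means less overshoot.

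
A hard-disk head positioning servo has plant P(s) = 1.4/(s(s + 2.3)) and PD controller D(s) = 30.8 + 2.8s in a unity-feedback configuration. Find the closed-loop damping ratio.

Forward path: (30.8 + 2.8s)·1.4/(s(s+2.3)). The closed-loop characteristic equation is s² + (2.3 + 1.4·2.8)s + 1.4·30.8 = 0.
That is s² + 6.22s + 43.12 = 0, so ω_n = 6.567 rad/s and ζ = 6.22/(2·6.567) = 0.4736.

ζ = 0.474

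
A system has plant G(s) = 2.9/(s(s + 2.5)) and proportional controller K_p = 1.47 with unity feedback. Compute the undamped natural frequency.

1 + K_p·G(s) = 0 gives s² + 2.5s + 4.263 = 0.
Matching s² + 2ζω_n s + ω_n²: ω_n = √4.263 = 2.065 rad/s and 2ζω_n = 2.5, so ζ = 2.5/(2·2.065) = 0.605.

ω_n = 2.06 rad/s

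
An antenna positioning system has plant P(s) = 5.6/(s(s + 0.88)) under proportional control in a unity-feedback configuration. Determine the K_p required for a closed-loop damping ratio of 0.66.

K_p = 0.0794

Closed-loop characteristic equation: s² + 0.88s + K_p·5.6 = 0.
So ω_n = √(5.6K_p) and 2ζω_n = 0.88, giving ζ = 0.88/(2√(5.6K_p)).
Setting ζ = 0.66: √(5.6K_p) = 0.88/(2·0.66) = 0.6667, so K_p = 0.4444/5.6 = 0.0794.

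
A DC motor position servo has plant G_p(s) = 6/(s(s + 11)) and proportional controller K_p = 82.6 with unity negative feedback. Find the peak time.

The closed-loop denominator s² + 11s + 495.6 gives ω_n = √495.6 = 22.26 and ζ = 11/(2ω_n) = 0.2471.
Damped frequency ω_d = ω_n√(1−ζ²) = 21.57 rad/s, so peak time T_p = π/ω_d = 0.146 s.

T_p = 0.146 s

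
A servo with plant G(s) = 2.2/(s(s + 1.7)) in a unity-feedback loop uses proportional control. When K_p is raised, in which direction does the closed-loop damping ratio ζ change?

ζ = 1.7/(2√(2.2K_p)); increasing K_p raises the denominator, so ζ falls.

decrease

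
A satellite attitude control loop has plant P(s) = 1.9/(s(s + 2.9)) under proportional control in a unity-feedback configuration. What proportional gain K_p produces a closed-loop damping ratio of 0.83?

Closed-loop characteristic equation: s² + 2.9s + K_p·1.9 = 0.
So ω_n = √(1.9K_p) and 2ζω_n = 2.9, giving ζ = 2.9/(2√(1.9K_p)).
Setting ζ = 0.83: √(1.9K_p) = 2.9/(2·0.83) = 1.747, so K_p = 3.052/1.9 = 1.61.

K_p = 1.61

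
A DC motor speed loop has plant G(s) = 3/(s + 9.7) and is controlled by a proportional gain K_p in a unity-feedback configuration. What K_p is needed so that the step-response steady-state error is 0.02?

K_p = 158

For a type-0 loop with proportional control, e_ss = 1/(1 + K_p·G(0)).
G(0) = 0.3093. Require 1/(1 + K_p·0.3093) = 0.02, so 1 + 0.3093·K_p = 50.
K_p = (50 − 1)/0.3093 = 158.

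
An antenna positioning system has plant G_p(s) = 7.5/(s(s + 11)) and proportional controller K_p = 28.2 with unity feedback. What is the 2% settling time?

From 1 + K_pG_p(s) = 0: s² + 11s + 211.5 = 0 ⇒ ω_n = 14.54, ζ = 0.3782.
2% settling time T_s ≈ 4/(ζω_n) = 4/5.5 = 0.727 s.

T_s ≈ 0.727 s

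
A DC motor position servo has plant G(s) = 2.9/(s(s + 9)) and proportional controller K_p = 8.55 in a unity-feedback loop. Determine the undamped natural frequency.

ω_n = 4.98 rad/s

The closed-loop denominator is s(s+9) + 8.55·2.9 = s² + 9s + 24.8.
So ω_n² = 24.8 ⇒ ω_n = 4.979 rad/s, and ζ = 9/(2ω_n) = 0.904.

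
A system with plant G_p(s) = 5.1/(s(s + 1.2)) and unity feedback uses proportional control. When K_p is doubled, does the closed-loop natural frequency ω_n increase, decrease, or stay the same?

increase

ω_n = √(5.1·K_p), which grows with K_p.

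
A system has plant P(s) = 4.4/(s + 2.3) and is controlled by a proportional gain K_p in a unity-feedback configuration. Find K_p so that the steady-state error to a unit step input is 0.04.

For a type-0 loop with proportional control, e_ss = 1/(1 + K_p·P(0)).
P(0) = 1.913. Require 1/(1 + K_p·1.913) = 0.04, so 1 + 1.913·K_p = 25.
K_p = (25 − 1)/1.913 = 12.5.

K_p = 12.5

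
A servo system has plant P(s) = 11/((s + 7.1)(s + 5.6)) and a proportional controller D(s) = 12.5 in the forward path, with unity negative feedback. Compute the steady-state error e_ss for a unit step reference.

0.224

The loop is type 0. Static position error constant K_pos = D(0)·P(0) = 12.5·0.2767 = 3.458.
Steady-state error to a unit step: e_ss = 1/(1+K_pos) = 1/4.458 = 0.224.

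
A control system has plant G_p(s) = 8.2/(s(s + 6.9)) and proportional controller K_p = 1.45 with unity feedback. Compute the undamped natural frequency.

1 + K_p·G_p(s) = 0 gives s² + 6.9s + 11.89 = 0.
Matching s² + 2ζω_n s + ω_n²: ω_n = √11.89 = 3.448 rad/s and 2ζω_n = 6.9, so ζ = 6.9/(2·3.448) = 1.

ω_n = 3.45 rad/s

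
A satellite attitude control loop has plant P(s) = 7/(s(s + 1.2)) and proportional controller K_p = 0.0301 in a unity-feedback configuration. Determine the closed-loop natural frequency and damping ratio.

1 + K_p·P(s) = 0 gives s² + 1.2s + 0.2107 = 0.
So ω_n² = 0.2107 ⇒ ω_n = 0.459 rad/s, and ζ = 1.2/(2ω_n) = 1.31.

ω_n = 0.459 rad/s, ζ = 1.31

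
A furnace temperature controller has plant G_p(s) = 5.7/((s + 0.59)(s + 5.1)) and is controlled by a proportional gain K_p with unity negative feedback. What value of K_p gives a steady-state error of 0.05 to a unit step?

K_p = 10

Steady-state error for a unit step on this type-0 loop is 1/(1 + K_p·G_p(0)).
G_p(0) = 1.894. Require 1/(1 + K_p·1.894) = 0.05, so 1 + 1.894·K_p = 20.
K_p = (20 − 1)/1.894 = 10.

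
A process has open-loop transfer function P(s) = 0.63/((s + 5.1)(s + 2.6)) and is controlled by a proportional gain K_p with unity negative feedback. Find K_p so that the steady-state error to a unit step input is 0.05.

K_p = 400

For a type-0 loop with proportional control, e_ss = 1/(1 + K_p·P(0)).
P(0) = 0.04751. Require 1/(1 + K_p·0.04751) = 0.05, so 1 + 0.04751·K_p = 20.
K_p = (20 − 1)/0.04751 = 400.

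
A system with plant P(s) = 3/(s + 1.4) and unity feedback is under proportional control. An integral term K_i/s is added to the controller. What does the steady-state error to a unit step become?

0

The integrator makes K_pos = lim_{s→0} C(s)G(s) infinite, so e_ss = 1/(1+K_pos) = 0.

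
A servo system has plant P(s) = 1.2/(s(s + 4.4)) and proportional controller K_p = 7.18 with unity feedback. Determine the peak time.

Closed-loop characteristic equation: s² + 4.4s + 8.616 = 0, so ω_n = 2.935 rad/s and ζ = 4.4/(2·2.935) = 0.7495.
Damped frequency ω_d = ω_n√(1−ζ²) = 1.943 rad/s, so peak time T_p = π/ω_d = 1.62 s.

T_p = 1.62 s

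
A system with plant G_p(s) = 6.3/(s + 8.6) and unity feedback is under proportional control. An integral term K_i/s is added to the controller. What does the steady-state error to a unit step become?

The integrator makes K_pos = lim_{s→0} C(s)G(s) infinite, so e_ss = 1/(1+K_pos) = 0.

0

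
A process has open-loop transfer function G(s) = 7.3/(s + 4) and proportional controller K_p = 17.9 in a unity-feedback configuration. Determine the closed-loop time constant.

τ = 0.00743 s

Closed-loop transfer function: T(s) = K_p·G(s)/(1 + K_p·G(s)) = 130.7/(s + 4 + 130.7) = 130.7/(s + 134.7).
Time constant τ = 1/134.7 = 0.00743 s.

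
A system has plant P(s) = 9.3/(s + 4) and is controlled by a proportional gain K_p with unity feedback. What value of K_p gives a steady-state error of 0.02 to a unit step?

K_p = 21.1

For a type-0 loop with proportional control, e_ss = 1/(1 + K_p·P(0)).
P(0) = 2.325. Require 1/(1 + K_p·2.325) = 0.02, so 1 + 2.325·K_p = 50.
K_p = (50 − 1)/2.325 = 21.1.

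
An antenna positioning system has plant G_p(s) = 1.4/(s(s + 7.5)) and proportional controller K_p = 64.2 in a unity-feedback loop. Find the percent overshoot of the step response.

25.8%

From 1 + K_pG_p(s) = 0: s² + 7.5s + 89.88 = 0 ⇒ ω_n = 9.481, ζ = 0.3955.
%OS = 100·exp(−πζ/√(1−ζ²)) = 100·exp(−π·0.3955/√0.8435) = 25.8%.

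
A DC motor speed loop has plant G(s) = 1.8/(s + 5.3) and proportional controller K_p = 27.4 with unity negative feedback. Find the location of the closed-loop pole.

s = -54.62

Closed-loop transfer function: T(s) = K_p·G(s)/(1 + K_p·G(s)) = 49.32/(s + 5.3 + 49.32) = 49.32/(s + 54.62).
The closed-loop pole is at s = −54.62.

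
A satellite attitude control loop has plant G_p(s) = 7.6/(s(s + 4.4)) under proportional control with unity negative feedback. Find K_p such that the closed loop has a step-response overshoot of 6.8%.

From %OS = 100·exp(−πζ/√(1−ζ²)) = 6.8%, ζ = −ln(0.068)/√(π²+ln²(0.068)) = 0.6502.
Characteristic equation s² + 4.4s + 7.6K_p = 0 gives ζ = 4.4/(2√(7.6K_p)).
Setting ζ = 0.6502: √(7.6K_p) = 4.4/(2·0.6502) = 3.384, so K_p = 11.45/7.6 = 1.51.

K_p = 1.51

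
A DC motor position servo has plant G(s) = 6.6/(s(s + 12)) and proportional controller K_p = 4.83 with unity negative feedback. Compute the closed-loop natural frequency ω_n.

ω_n = 5.65 rad/s

1 + K_p·G(s) = 0 gives s² + 12s + 31.88 = 0.
Matching s² + 2ζω_n s + ω_n²: ω_n = √31.88 = 5.646 rad/s and 2ζω_n = 12, so ζ = 12/(2·5.646) = 1.06.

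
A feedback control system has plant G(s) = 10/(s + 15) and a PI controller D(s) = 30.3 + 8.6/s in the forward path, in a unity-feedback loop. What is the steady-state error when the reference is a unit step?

The open loop D(s)G(s) has a pole at the origin (type 1), so the static position error constant is infinite and e_ss = 1/(1+∞) = 0.

0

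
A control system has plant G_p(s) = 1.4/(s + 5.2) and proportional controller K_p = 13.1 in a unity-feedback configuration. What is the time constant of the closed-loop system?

τ = 0.0425 s

Closed-loop transfer function: T(s) = K_p·G_p(s)/(1 + K_p·G_p(s)) = 18.34/(s + 5.2 + 18.34) = 18.34/(s + 23.54).
Time constant τ = 1/23.54 = 0.0425 s.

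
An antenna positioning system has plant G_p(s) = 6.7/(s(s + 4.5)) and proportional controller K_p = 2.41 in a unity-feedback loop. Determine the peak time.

From 1 + K_pG_p(s) = 0: s² + 4.5s + 16.15 = 0 ⇒ ω_n = 4.018, ζ = 0.5599.
Damped frequency ω_d = ω_n√(1−ζ²) = 3.329 rad/s, so peak time T_p = π/ω_d = 0.944 s.

T_p = 0.944 s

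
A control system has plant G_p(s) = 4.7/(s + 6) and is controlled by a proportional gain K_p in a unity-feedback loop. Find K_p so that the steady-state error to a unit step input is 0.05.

K_p = 24.3

For a type-0 loop with proportional control, e_ss = 1/(1 + K_p·G_p(0)).
G_p(0) = 0.7833. Require 1/(1 + K_p·0.7833) = 0.05, so 1 + 0.7833·K_p = 20.
K_p = (20 − 1)/0.7833 = 24.3.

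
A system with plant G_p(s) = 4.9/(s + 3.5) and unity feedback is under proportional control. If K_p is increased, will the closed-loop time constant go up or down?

decrease

Closed-loop pole is at s = −(3.5+K_p·4.9); larger K_p moves it further left, so τ = 1/(3.5+K_p·4.9) decreases.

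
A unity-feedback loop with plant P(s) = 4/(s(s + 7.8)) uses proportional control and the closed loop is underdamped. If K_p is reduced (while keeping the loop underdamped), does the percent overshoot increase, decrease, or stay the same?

decrease

ζ = 7.8/(2√(4K_p)) rises as K_p falls; higher damping means less overshoot.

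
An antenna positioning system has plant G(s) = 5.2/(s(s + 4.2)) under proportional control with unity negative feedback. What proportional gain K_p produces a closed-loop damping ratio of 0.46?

Closed-loop characteristic equation: s² + 4.2s + K_p·5.2 = 0.
So ω_n = √(5.2K_p) and 2ζω_n = 4.2, giving ζ = 4.2/(2√(5.2K_p)).
Setting ζ = 0.46: √(5.2K_p) = 4.2/(2·0.46) = 4.565, so K_p = 20.84/5.2 = 4.01.

K_p = 4.01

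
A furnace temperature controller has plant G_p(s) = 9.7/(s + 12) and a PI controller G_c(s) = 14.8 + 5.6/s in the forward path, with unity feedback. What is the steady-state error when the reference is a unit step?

The open loop G_c(s)G_p(s) has a pole at the origin (type 1), so the static position error constant is infinite and e_ss = 1/(1+∞) = 0.

0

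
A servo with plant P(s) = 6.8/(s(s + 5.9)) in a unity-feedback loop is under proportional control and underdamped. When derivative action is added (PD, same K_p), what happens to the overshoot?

decrease

The derivative term adds K·K_d to the s-coefficient of the characteristic equation, raising 2ζω_n while ω_n is unchanged; ζ increases, so overshoot decreases.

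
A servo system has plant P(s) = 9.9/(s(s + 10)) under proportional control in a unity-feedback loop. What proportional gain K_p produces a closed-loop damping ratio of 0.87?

Closed-loop characteristic equation: s² + 10s + K_p·9.9 = 0.
So ω_n = √(9.9K_p) and 2ζω_n = 10, giving ζ = 10/(2√(9.9K_p)).
Setting ζ = 0.87: √(9.9K_p) = 10/(2·0.87) = 5.747, so K_p = 33.03/9.9 = 3.34.

K_p = 3.34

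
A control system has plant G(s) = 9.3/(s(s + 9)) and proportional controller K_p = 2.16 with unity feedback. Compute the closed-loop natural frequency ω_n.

1 + K_p·G(s) = 0 gives s² + 9s + 20.09 = 0.
Matching s² + 2ζω_n s + ω_n²: ω_n = √20.09 = 4.482 rad/s and 2ζω_n = 9, so ζ = 9/(2·4.482) = 1.

ω_n = 4.48 rad/s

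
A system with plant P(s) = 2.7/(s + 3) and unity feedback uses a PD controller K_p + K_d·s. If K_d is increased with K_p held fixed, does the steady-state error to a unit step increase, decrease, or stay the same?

K_d affects only the transient (the s-coefficient); the DC loop gain, and hence e_ss, depends only on K_p.

unchanged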